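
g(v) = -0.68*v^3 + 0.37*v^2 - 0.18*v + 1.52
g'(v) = -2.04*v^2 + 0.74*v - 0.18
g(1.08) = 0.90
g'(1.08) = -1.76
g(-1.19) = 3.40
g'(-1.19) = -3.95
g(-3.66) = 40.47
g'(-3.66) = -30.22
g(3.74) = -29.55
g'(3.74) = -25.95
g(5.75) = -116.56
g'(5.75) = -63.37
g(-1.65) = 5.88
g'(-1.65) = -6.95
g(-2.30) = 12.16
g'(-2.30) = -12.67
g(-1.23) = 3.57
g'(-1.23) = -4.18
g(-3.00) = 23.75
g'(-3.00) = -20.76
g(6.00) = -133.12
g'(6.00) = -69.18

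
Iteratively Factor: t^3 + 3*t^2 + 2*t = (t)*(t^2 + 3*t + 2) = t*(t + 1)*(t + 2)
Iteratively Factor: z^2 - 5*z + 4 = (z - 1)*(z - 4)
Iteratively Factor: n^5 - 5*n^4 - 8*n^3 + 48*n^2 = (n)*(n^4 - 5*n^3 - 8*n^2 + 48*n) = n*(n - 4)*(n^3 - n^2 - 12*n) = n^2*(n - 4)*(n^2 - n - 12) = n^2*(n - 4)^2*(n + 3)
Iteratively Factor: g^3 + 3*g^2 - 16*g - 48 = (g + 4)*(g^2 - g - 12) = (g - 4)*(g + 4)*(g + 3)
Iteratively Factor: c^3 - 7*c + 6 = (c - 1)*(c^2 + c - 6) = (c - 2)*(c - 1)*(c + 3)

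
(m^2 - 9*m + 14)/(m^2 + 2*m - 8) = (m - 7)/(m + 4)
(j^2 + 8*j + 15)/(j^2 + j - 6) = (j + 5)/(j - 2)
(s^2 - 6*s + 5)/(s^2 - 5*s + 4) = (s - 5)/(s - 4)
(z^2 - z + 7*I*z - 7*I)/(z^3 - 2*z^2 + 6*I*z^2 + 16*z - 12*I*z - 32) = (z^2 + z*(-1 + 7*I) - 7*I)/(z^3 + z^2*(-2 + 6*I) + z*(16 - 12*I) - 32)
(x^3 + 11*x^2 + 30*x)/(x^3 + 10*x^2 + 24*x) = (x + 5)/(x + 4)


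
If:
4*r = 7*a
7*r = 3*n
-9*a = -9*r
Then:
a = 0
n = 0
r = 0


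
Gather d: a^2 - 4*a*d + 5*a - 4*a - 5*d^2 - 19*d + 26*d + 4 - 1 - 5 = a^2 + a - 5*d^2 + d*(7 - 4*a) - 2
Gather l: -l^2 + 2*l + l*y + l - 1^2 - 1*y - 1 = -l^2 + l*(y + 3) - y - 2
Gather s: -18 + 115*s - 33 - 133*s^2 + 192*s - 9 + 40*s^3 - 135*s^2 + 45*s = 40*s^3 - 268*s^2 + 352*s - 60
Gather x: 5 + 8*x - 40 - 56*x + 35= -48*x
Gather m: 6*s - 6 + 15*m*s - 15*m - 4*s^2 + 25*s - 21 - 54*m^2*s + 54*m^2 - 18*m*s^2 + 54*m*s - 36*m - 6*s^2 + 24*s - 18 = m^2*(54 - 54*s) + m*(-18*s^2 + 69*s - 51) - 10*s^2 + 55*s - 45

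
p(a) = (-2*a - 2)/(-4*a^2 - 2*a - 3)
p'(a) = (-2*a - 2)*(8*a + 2)/(-4*a^2 - 2*a - 3)^2 - 2/(-4*a^2 - 2*a - 3) = 2*(-4*a^2 - 8*a + 1)/(16*a^4 + 16*a^3 + 28*a^2 + 12*a + 9)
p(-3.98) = -0.10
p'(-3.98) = -0.02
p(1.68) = 0.30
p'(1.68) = -0.15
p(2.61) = 0.20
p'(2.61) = -0.07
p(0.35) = 0.64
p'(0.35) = -0.26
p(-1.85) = -0.13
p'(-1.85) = 0.03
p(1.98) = 0.26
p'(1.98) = -0.12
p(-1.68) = -0.12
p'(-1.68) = 0.05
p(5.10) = 0.10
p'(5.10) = -0.02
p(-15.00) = -0.03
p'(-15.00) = 0.00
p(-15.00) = -0.03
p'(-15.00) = 0.00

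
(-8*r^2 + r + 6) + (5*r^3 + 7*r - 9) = 5*r^3 - 8*r^2 + 8*r - 3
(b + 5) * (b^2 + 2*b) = b^3 + 7*b^2 + 10*b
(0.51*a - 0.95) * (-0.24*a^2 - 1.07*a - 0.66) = -0.1224*a^3 - 0.3177*a^2 + 0.6799*a + 0.627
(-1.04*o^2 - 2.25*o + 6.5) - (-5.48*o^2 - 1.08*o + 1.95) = 4.44*o^2 - 1.17*o + 4.55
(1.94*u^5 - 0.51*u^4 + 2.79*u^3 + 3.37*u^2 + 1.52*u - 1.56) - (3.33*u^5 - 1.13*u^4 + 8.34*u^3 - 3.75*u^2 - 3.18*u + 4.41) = -1.39*u^5 + 0.62*u^4 - 5.55*u^3 + 7.12*u^2 + 4.7*u - 5.97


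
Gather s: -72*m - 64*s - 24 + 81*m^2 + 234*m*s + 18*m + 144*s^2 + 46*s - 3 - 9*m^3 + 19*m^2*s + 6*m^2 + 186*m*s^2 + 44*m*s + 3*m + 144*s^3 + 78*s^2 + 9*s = -9*m^3 + 87*m^2 - 51*m + 144*s^3 + s^2*(186*m + 222) + s*(19*m^2 + 278*m - 9) - 27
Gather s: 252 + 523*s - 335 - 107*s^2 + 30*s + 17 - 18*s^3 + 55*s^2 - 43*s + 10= -18*s^3 - 52*s^2 + 510*s - 56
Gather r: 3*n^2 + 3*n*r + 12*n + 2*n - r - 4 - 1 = 3*n^2 + 14*n + r*(3*n - 1) - 5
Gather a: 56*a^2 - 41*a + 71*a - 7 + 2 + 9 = 56*a^2 + 30*a + 4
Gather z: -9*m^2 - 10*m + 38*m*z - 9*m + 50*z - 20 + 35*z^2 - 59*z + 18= -9*m^2 - 19*m + 35*z^2 + z*(38*m - 9) - 2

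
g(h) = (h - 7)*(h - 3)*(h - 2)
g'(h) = (h - 7)*(h - 3) + (h - 7)*(h - 2) + (h - 3)*(h - 2)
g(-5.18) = -715.36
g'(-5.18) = 245.82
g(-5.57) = -815.48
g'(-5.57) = 267.75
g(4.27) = -7.87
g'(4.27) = -6.78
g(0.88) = -14.53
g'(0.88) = 22.20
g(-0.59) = -70.57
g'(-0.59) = 56.20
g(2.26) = 0.91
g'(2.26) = 2.08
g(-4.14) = -488.37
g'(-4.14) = 191.78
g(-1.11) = -103.66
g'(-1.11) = 71.34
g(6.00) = -12.00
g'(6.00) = 5.00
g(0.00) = -42.00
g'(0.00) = 41.00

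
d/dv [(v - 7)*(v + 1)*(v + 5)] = 3*v^2 - 2*v - 37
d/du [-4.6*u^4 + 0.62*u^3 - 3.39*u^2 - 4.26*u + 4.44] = -18.4*u^3 + 1.86*u^2 - 6.78*u - 4.26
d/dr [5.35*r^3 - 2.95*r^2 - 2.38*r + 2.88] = 16.05*r^2 - 5.9*r - 2.38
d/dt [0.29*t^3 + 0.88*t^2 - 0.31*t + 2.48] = 0.87*t^2 + 1.76*t - 0.31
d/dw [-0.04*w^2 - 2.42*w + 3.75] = -0.08*w - 2.42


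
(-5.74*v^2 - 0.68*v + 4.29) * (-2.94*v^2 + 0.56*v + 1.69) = 16.8756*v^4 - 1.2152*v^3 - 22.694*v^2 + 1.2532*v + 7.2501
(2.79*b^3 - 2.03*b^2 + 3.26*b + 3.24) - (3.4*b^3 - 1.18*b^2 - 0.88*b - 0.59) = -0.61*b^3 - 0.85*b^2 + 4.14*b + 3.83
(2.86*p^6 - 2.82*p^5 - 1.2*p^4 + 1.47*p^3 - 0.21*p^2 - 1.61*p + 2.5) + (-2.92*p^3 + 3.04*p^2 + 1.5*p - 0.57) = 2.86*p^6 - 2.82*p^5 - 1.2*p^4 - 1.45*p^3 + 2.83*p^2 - 0.11*p + 1.93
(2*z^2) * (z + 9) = 2*z^3 + 18*z^2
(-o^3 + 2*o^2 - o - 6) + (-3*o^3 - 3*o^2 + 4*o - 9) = -4*o^3 - o^2 + 3*o - 15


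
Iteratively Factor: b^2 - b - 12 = (b + 3)*(b - 4)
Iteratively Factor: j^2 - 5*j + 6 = (j - 3)*(j - 2)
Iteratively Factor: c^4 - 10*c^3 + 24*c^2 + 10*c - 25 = (c - 1)*(c^3 - 9*c^2 + 15*c + 25) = (c - 5)*(c - 1)*(c^2 - 4*c - 5) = (c - 5)*(c - 1)*(c + 1)*(c - 5)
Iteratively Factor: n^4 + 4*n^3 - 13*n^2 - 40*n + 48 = (n - 3)*(n^3 + 7*n^2 + 8*n - 16) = (n - 3)*(n + 4)*(n^2 + 3*n - 4) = (n - 3)*(n - 1)*(n + 4)*(n + 4)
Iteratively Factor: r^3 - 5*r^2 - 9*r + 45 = (r + 3)*(r^2 - 8*r + 15) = (r - 3)*(r + 3)*(r - 5)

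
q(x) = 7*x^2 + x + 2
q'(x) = 14*x + 1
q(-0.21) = 2.10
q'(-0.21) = -1.94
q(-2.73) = 51.44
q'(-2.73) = -37.22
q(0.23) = 2.60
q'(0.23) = 4.22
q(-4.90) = 165.17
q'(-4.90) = -67.60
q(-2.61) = 47.07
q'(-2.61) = -35.54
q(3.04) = 69.73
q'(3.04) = 43.56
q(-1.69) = 20.30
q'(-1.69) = -22.66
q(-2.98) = 61.18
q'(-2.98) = -40.72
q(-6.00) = 248.00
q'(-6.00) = -83.00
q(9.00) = 578.00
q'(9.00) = 127.00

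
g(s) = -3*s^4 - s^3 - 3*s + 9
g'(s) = -12*s^3 - 3*s^2 - 3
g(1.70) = -26.07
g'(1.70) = -70.63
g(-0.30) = 9.90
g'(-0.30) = -2.95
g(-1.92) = -18.93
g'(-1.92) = 70.88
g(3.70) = -615.00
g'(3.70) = -651.91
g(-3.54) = -407.14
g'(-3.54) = 491.75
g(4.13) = -946.65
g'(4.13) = -899.51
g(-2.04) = -28.35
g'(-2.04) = 86.39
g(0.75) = 5.38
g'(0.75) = -9.75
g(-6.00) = -3645.00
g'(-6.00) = 2481.00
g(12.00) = -63963.00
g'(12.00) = -21171.00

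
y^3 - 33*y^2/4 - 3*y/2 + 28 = (y - 8)*(y - 2)*(y + 7/4)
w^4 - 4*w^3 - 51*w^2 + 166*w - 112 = (w - 8)*(w - 2)*(w - 1)*(w + 7)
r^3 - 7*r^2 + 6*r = r*(r - 6)*(r - 1)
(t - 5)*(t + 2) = t^2 - 3*t - 10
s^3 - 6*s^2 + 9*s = s*(s - 3)^2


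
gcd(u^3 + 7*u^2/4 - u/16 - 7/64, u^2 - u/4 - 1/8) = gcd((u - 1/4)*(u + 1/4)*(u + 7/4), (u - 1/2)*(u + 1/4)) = u + 1/4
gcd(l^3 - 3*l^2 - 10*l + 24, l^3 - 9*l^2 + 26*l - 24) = l^2 - 6*l + 8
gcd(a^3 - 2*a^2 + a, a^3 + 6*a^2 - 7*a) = a^2 - a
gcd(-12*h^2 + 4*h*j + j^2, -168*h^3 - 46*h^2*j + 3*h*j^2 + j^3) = 6*h + j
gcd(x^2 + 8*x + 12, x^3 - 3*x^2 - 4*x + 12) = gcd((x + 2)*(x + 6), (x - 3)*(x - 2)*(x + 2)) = x + 2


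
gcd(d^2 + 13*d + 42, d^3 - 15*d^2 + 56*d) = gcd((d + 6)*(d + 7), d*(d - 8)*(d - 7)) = 1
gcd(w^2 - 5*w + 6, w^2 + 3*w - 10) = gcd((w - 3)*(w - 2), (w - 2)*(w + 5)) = w - 2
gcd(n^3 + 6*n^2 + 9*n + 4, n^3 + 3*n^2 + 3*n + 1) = n^2 + 2*n + 1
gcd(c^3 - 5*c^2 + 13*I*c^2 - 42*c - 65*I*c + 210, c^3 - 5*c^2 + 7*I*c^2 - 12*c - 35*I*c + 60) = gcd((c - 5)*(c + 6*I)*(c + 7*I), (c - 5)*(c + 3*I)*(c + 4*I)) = c - 5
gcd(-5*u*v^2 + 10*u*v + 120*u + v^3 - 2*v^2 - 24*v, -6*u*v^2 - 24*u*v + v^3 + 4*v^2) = v + 4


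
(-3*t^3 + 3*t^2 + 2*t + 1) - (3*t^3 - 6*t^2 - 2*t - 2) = -6*t^3 + 9*t^2 + 4*t + 3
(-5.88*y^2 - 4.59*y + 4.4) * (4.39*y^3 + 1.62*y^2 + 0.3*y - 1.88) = -25.8132*y^5 - 29.6757*y^4 + 10.1162*y^3 + 16.8054*y^2 + 9.9492*y - 8.272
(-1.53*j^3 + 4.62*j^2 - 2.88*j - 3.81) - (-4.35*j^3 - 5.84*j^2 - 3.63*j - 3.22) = 2.82*j^3 + 10.46*j^2 + 0.75*j - 0.59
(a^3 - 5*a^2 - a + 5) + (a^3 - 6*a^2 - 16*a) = 2*a^3 - 11*a^2 - 17*a + 5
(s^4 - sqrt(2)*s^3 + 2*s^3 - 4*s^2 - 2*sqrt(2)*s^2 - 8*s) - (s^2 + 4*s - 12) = s^4 - sqrt(2)*s^3 + 2*s^3 - 5*s^2 - 2*sqrt(2)*s^2 - 12*s + 12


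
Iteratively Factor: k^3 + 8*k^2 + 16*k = (k)*(k^2 + 8*k + 16) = k*(k + 4)*(k + 4)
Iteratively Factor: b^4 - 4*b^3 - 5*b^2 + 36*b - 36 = (b - 3)*(b^3 - b^2 - 8*b + 12) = (b - 3)*(b - 2)*(b^2 + b - 6) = (b - 3)*(b - 2)^2*(b + 3)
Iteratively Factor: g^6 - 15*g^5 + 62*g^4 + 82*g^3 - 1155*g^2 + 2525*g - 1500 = (g - 1)*(g^5 - 14*g^4 + 48*g^3 + 130*g^2 - 1025*g + 1500) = (g - 5)*(g - 1)*(g^4 - 9*g^3 + 3*g^2 + 145*g - 300) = (g - 5)*(g - 1)*(g + 4)*(g^3 - 13*g^2 + 55*g - 75) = (g - 5)^2*(g - 1)*(g + 4)*(g^2 - 8*g + 15) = (g - 5)^3*(g - 1)*(g + 4)*(g - 3)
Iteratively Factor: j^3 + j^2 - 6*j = (j)*(j^2 + j - 6) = j*(j - 2)*(j + 3)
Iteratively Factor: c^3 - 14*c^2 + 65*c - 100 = (c - 5)*(c^2 - 9*c + 20) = (c - 5)^2*(c - 4)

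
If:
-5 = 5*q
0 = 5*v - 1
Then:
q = -1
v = 1/5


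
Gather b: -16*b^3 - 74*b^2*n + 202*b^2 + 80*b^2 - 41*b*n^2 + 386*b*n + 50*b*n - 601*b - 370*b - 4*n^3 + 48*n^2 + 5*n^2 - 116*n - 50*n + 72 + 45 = -16*b^3 + b^2*(282 - 74*n) + b*(-41*n^2 + 436*n - 971) - 4*n^3 + 53*n^2 - 166*n + 117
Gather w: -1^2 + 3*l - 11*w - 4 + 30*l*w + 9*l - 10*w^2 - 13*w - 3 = 12*l - 10*w^2 + w*(30*l - 24) - 8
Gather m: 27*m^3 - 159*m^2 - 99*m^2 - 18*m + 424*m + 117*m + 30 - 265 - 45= 27*m^3 - 258*m^2 + 523*m - 280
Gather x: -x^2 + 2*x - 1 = -x^2 + 2*x - 1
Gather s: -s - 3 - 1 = -s - 4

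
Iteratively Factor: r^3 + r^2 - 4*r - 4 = (r - 2)*(r^2 + 3*r + 2) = (r - 2)*(r + 2)*(r + 1)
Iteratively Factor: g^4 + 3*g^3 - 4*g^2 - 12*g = (g + 2)*(g^3 + g^2 - 6*g) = (g - 2)*(g + 2)*(g^2 + 3*g) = (g - 2)*(g + 2)*(g + 3)*(g)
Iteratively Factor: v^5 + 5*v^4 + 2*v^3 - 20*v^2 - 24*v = (v + 2)*(v^4 + 3*v^3 - 4*v^2 - 12*v) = (v - 2)*(v + 2)*(v^3 + 5*v^2 + 6*v) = (v - 2)*(v + 2)^2*(v^2 + 3*v) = (v - 2)*(v + 2)^2*(v + 3)*(v)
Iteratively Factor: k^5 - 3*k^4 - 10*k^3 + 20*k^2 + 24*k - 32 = (k + 2)*(k^4 - 5*k^3 + 20*k - 16) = (k - 2)*(k + 2)*(k^3 - 3*k^2 - 6*k + 8) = (k - 2)*(k + 2)^2*(k^2 - 5*k + 4) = (k - 4)*(k - 2)*(k + 2)^2*(k - 1)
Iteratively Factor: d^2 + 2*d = (d)*(d + 2)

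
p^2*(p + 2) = p^3 + 2*p^2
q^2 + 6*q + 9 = (q + 3)^2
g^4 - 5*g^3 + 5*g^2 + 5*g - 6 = (g - 3)*(g - 2)*(g - 1)*(g + 1)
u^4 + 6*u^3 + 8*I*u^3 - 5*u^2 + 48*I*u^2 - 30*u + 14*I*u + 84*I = (u + 6)*(u - I)*(u + 2*I)*(u + 7*I)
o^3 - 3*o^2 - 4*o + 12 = (o - 3)*(o - 2)*(o + 2)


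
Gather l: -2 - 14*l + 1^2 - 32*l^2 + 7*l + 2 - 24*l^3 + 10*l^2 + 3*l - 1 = -24*l^3 - 22*l^2 - 4*l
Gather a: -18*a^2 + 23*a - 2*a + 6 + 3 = -18*a^2 + 21*a + 9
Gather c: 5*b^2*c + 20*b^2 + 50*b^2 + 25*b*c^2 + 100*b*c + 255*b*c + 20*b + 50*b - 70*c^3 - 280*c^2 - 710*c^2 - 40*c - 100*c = 70*b^2 + 70*b - 70*c^3 + c^2*(25*b - 990) + c*(5*b^2 + 355*b - 140)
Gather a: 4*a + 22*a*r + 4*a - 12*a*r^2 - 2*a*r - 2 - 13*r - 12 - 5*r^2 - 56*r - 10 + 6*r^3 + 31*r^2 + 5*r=a*(-12*r^2 + 20*r + 8) + 6*r^3 + 26*r^2 - 64*r - 24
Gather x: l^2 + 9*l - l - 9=l^2 + 8*l - 9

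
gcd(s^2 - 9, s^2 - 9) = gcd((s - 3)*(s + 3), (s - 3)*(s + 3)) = s^2 - 9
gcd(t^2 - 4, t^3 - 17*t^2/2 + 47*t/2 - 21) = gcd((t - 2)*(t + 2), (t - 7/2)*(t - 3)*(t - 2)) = t - 2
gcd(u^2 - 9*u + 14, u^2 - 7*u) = u - 7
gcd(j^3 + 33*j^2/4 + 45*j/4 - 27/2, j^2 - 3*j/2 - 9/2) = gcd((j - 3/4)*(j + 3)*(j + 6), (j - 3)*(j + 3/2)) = 1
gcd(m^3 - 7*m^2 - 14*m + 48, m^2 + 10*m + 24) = 1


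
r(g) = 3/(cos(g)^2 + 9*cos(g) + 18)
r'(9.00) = 0.08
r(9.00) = 0.28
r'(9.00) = 0.08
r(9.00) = 0.28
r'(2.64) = 0.09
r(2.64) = 0.28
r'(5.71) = -0.03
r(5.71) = 0.11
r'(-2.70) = -0.08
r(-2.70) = 0.28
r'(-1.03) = -0.05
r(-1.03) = 0.13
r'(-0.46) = -0.02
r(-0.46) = 0.11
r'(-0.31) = -0.01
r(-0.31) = 0.11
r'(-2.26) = -0.11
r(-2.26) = 0.24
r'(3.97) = -0.11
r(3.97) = 0.24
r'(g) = 3*(2*sin(g)*cos(g) + 9*sin(g))/(cos(g)^2 + 9*cos(g) + 18)^2 = 3*(2*cos(g) + 9)*sin(g)/(cos(g)^2 + 9*cos(g) + 18)^2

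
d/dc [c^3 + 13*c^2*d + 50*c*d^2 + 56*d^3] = 3*c^2 + 26*c*d + 50*d^2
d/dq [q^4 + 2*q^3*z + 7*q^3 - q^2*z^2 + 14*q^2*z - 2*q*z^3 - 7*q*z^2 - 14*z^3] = 4*q^3 + 6*q^2*z + 21*q^2 - 2*q*z^2 + 28*q*z - 2*z^3 - 7*z^2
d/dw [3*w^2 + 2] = 6*w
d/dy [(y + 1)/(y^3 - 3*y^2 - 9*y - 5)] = 2*(2 - y)/(y^4 - 8*y^3 + 6*y^2 + 40*y + 25)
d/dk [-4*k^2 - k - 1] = -8*k - 1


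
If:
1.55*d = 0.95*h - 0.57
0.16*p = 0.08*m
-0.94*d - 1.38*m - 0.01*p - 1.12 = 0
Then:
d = -2.9468085106383*p - 1.19148936170213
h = -4.80795072788354*p - 1.34400895856663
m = 2.0*p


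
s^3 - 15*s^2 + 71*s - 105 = (s - 7)*(s - 5)*(s - 3)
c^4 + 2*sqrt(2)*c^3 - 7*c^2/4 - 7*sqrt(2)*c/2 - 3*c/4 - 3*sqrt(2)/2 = (c - 3/2)*(c + 1/2)*(c + 1)*(c + 2*sqrt(2))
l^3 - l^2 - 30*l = l*(l - 6)*(l + 5)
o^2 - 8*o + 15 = (o - 5)*(o - 3)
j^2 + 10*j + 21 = (j + 3)*(j + 7)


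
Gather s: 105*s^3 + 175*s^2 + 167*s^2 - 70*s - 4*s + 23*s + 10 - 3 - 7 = 105*s^3 + 342*s^2 - 51*s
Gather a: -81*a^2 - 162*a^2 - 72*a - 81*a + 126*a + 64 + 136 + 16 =-243*a^2 - 27*a + 216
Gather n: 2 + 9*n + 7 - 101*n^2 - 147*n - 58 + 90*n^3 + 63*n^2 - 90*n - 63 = 90*n^3 - 38*n^2 - 228*n - 112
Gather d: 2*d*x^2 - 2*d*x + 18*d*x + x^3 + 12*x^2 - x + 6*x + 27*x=d*(2*x^2 + 16*x) + x^3 + 12*x^2 + 32*x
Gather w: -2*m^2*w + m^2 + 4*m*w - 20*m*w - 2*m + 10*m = m^2 + 8*m + w*(-2*m^2 - 16*m)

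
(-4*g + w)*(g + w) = -4*g^2 - 3*g*w + w^2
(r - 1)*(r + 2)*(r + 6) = r^3 + 7*r^2 + 4*r - 12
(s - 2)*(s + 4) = s^2 + 2*s - 8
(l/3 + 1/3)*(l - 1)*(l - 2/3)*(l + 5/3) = l^4/3 + l^3/3 - 19*l^2/27 - l/3 + 10/27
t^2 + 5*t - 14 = (t - 2)*(t + 7)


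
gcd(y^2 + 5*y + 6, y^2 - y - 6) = y + 2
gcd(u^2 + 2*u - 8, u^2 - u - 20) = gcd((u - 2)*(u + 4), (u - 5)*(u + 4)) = u + 4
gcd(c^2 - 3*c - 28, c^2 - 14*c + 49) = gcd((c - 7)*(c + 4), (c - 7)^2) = c - 7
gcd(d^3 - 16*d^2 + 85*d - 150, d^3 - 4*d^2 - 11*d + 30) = d - 5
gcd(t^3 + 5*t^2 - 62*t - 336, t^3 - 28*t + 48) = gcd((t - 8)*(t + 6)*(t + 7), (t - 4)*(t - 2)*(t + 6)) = t + 6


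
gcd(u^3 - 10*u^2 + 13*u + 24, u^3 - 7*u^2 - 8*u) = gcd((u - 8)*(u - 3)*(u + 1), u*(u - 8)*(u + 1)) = u^2 - 7*u - 8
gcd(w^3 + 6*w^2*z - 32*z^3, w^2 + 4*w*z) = w + 4*z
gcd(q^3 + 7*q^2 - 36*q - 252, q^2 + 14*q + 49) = q + 7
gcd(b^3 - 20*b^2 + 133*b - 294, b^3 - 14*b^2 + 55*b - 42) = b^2 - 13*b + 42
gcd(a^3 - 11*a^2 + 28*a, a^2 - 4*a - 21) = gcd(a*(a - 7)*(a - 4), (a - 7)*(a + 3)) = a - 7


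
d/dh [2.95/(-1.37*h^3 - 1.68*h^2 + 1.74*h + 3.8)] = (12.1245*h^2 + 9.912*h - 5.133)/(1.37*h^3 + 1.68*h^2 - 1.74*h - 3.8)^2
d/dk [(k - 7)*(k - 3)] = 2*k - 10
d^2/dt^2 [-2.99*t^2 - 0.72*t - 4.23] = -5.98000000000000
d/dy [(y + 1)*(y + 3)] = 2*y + 4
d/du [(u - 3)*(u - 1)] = 2*u - 4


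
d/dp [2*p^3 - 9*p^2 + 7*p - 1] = 6*p^2 - 18*p + 7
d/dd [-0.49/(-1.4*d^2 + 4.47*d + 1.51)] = (2.1903 - 1.372*d)/(-1.4*d^2 + 4.47*d + 1.51)^2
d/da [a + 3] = 1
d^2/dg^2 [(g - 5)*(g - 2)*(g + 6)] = 6*g - 2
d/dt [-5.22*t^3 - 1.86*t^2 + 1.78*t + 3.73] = -15.66*t^2 - 3.72*t + 1.78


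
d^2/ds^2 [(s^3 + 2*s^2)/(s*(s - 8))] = 160/(s^3 - 24*s^2 + 192*s - 512)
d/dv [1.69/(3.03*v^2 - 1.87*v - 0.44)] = (3.1603 - 10.2414*v)/(-3.03*v^2 + 1.87*v + 0.44)^2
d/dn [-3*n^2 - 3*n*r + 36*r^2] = -6*n - 3*r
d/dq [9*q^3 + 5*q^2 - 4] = q*(27*q + 10)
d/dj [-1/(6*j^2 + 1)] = 12*j/(6*j^2 + 1)^2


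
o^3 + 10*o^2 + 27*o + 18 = (o + 1)*(o + 3)*(o + 6)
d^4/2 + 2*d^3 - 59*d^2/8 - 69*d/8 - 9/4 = (d/2 + 1/4)*(d - 3)*(d + 1/2)*(d + 6)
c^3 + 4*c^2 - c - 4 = (c - 1)*(c + 1)*(c + 4)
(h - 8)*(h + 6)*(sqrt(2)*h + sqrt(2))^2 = 2*h^4 - 102*h^2 - 196*h - 96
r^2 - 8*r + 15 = (r - 5)*(r - 3)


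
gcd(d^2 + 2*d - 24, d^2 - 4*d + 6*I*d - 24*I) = d - 4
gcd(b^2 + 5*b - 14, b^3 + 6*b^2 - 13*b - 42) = b + 7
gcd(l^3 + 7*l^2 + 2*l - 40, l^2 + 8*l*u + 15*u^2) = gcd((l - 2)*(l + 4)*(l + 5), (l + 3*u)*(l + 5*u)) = 1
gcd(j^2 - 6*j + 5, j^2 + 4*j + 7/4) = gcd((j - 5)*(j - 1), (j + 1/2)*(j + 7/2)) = 1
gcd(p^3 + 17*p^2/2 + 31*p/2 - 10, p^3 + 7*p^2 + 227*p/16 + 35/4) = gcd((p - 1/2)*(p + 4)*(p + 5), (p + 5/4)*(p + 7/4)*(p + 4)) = p + 4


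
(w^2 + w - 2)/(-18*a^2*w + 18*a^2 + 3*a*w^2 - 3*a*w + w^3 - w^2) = (w + 2)/(-18*a^2 + 3*a*w + w^2)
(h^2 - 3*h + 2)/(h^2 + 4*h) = (h^2 - 3*h + 2)/(h*(h + 4))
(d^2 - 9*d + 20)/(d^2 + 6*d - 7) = (d^2 - 9*d + 20)/(d^2 + 6*d - 7)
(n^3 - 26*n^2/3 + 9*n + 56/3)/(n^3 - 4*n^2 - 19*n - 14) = (n - 8/3)/(n + 2)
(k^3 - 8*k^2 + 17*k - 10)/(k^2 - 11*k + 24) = (k^3 - 8*k^2 + 17*k - 10)/(k^2 - 11*k + 24)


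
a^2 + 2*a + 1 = (a + 1)^2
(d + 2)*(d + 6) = d^2 + 8*d + 12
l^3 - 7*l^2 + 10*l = l*(l - 5)*(l - 2)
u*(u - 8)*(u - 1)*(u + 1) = u^4 - 8*u^3 - u^2 + 8*u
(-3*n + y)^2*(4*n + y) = 36*n^3 - 15*n^2*y - 2*n*y^2 + y^3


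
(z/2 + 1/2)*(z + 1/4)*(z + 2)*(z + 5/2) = z^4/2 + 23*z^3/8 + 87*z^2/16 + 59*z/16 + 5/8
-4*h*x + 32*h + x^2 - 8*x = (-4*h + x)*(x - 8)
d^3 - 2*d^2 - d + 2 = (d - 2)*(d - 1)*(d + 1)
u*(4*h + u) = 4*h*u + u^2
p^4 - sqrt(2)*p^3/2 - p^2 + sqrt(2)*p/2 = p*(p - 1)*(p + 1)*(p - sqrt(2)/2)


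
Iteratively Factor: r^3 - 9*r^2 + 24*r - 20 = (r - 2)*(r^2 - 7*r + 10) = (r - 2)^2*(r - 5)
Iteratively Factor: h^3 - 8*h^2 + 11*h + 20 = (h - 5)*(h^2 - 3*h - 4) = (h - 5)*(h + 1)*(h - 4)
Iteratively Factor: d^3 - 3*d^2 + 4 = (d - 2)*(d^2 - d - 2) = (d - 2)^2*(d + 1)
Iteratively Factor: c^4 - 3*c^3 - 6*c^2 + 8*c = (c + 2)*(c^3 - 5*c^2 + 4*c) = (c - 4)*(c + 2)*(c^2 - c) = (c - 4)*(c - 1)*(c + 2)*(c)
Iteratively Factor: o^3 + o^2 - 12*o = (o + 4)*(o^2 - 3*o) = o*(o + 4)*(o - 3)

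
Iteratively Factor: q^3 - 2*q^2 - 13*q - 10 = (q + 1)*(q^2 - 3*q - 10) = (q + 1)*(q + 2)*(q - 5)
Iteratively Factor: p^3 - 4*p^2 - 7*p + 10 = (p - 5)*(p^2 + p - 2) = (p - 5)*(p - 1)*(p + 2)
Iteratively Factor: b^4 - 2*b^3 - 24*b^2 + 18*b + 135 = (b + 3)*(b^3 - 5*b^2 - 9*b + 45) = (b - 3)*(b + 3)*(b^2 - 2*b - 15) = (b - 3)*(b + 3)^2*(b - 5)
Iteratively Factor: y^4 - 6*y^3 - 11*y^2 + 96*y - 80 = (y - 5)*(y^3 - y^2 - 16*y + 16) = (y - 5)*(y - 4)*(y^2 + 3*y - 4) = (y - 5)*(y - 4)*(y - 1)*(y + 4)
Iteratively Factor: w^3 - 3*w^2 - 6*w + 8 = (w - 4)*(w^2 + w - 2) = (w - 4)*(w - 1)*(w + 2)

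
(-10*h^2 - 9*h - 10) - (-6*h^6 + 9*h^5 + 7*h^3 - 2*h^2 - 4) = 6*h^6 - 9*h^5 - 7*h^3 - 8*h^2 - 9*h - 6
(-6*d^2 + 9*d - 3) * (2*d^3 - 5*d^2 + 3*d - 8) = -12*d^5 + 48*d^4 - 69*d^3 + 90*d^2 - 81*d + 24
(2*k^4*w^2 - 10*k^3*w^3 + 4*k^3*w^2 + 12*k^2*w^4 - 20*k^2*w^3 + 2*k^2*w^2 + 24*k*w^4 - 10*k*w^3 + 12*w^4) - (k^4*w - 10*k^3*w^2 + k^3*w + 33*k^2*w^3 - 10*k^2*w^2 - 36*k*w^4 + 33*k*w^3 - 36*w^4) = 2*k^4*w^2 - k^4*w - 10*k^3*w^3 + 14*k^3*w^2 - k^3*w + 12*k^2*w^4 - 53*k^2*w^3 + 12*k^2*w^2 + 60*k*w^4 - 43*k*w^3 + 48*w^4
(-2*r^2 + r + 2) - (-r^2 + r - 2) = 4 - r^2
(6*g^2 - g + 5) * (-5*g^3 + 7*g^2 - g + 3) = -30*g^5 + 47*g^4 - 38*g^3 + 54*g^2 - 8*g + 15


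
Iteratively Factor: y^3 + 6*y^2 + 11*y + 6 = (y + 2)*(y^2 + 4*y + 3) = (y + 2)*(y + 3)*(y + 1)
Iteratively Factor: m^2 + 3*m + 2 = (m + 1)*(m + 2)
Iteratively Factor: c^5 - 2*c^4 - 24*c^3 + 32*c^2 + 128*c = (c + 2)*(c^4 - 4*c^3 - 16*c^2 + 64*c) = (c + 2)*(c + 4)*(c^3 - 8*c^2 + 16*c) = c*(c + 2)*(c + 4)*(c^2 - 8*c + 16) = c*(c - 4)*(c + 2)*(c + 4)*(c - 4)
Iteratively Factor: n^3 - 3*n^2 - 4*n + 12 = (n - 3)*(n^2 - 4) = (n - 3)*(n + 2)*(n - 2)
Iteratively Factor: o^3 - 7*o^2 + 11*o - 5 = (o - 1)*(o^2 - 6*o + 5) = (o - 1)^2*(o - 5)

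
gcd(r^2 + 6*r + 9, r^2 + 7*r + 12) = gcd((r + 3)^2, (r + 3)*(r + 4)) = r + 3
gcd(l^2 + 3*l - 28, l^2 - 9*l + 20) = l - 4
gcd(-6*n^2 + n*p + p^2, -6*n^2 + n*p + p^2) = -6*n^2 + n*p + p^2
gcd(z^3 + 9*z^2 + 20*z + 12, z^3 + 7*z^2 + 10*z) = z + 2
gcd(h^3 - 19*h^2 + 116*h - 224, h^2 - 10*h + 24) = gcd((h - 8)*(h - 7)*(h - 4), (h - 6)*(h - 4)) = h - 4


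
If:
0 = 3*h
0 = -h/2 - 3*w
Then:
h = 0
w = 0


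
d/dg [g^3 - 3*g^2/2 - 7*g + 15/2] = 3*g^2 - 3*g - 7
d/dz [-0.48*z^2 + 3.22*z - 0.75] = 3.22 - 0.96*z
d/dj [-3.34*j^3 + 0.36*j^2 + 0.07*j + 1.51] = -10.02*j^2 + 0.72*j + 0.07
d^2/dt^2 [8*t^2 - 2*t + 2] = 16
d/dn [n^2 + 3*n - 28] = 2*n + 3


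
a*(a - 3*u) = a^2 - 3*a*u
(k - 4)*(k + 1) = k^2 - 3*k - 4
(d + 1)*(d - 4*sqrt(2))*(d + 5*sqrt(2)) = d^3 + d^2 + sqrt(2)*d^2 - 40*d + sqrt(2)*d - 40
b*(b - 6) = b^2 - 6*b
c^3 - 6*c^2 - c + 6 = (c - 6)*(c - 1)*(c + 1)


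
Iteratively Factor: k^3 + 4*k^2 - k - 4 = (k + 4)*(k^2 - 1) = (k - 1)*(k + 4)*(k + 1)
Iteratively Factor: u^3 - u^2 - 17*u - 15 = (u + 3)*(u^2 - 4*u - 5) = (u + 1)*(u + 3)*(u - 5)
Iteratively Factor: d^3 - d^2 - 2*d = (d - 2)*(d^2 + d) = (d - 2)*(d + 1)*(d)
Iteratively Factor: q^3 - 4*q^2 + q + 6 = (q + 1)*(q^2 - 5*q + 6) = (q - 3)*(q + 1)*(q - 2)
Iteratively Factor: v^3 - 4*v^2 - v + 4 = (v - 1)*(v^2 - 3*v - 4) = (v - 1)*(v + 1)*(v - 4)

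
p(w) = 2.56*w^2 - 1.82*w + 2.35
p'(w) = 5.12*w - 1.82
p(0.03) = 2.30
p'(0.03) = -1.67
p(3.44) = 26.38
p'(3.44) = 15.79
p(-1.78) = 13.70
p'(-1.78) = -10.93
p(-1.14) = 7.75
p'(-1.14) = -7.66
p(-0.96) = 6.46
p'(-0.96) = -6.74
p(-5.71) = 96.21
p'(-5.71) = -31.06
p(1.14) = 3.60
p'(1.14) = 4.02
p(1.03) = 3.19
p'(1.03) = 3.45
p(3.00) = 19.93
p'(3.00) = 13.54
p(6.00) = 83.59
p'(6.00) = 28.90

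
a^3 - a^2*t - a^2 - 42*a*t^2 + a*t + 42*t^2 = (a - 1)*(a - 7*t)*(a + 6*t)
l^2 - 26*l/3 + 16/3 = (l - 8)*(l - 2/3)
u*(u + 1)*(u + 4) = u^3 + 5*u^2 + 4*u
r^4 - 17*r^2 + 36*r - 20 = (r - 2)^2*(r - 1)*(r + 5)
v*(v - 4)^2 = v^3 - 8*v^2 + 16*v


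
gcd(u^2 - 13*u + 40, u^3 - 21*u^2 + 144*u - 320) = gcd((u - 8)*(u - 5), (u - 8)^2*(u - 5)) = u^2 - 13*u + 40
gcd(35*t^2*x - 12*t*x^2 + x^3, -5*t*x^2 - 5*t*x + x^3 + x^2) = -5*t*x + x^2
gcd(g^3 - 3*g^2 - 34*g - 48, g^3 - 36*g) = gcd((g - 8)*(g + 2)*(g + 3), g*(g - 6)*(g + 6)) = 1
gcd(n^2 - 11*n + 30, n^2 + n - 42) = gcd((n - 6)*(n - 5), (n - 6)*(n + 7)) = n - 6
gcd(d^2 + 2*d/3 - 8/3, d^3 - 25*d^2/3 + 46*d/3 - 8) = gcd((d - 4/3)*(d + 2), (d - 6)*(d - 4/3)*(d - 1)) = d - 4/3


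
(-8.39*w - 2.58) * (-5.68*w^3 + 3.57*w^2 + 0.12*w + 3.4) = 47.6552*w^4 - 15.2979*w^3 - 10.2174*w^2 - 28.8356*w - 8.772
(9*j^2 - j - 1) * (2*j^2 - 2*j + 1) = 18*j^4 - 20*j^3 + 9*j^2 + j - 1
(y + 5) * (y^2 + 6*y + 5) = y^3 + 11*y^2 + 35*y + 25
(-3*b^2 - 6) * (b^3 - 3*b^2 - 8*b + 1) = -3*b^5 + 9*b^4 + 18*b^3 + 15*b^2 + 48*b - 6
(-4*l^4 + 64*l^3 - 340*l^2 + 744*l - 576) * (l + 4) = -4*l^5 + 48*l^4 - 84*l^3 - 616*l^2 + 2400*l - 2304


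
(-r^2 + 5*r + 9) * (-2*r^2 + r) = 2*r^4 - 11*r^3 - 13*r^2 + 9*r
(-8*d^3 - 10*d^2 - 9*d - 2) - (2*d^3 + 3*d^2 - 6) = -10*d^3 - 13*d^2 - 9*d + 4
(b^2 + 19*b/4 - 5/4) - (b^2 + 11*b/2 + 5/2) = -3*b/4 - 15/4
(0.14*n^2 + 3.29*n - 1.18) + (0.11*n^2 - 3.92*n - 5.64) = 0.25*n^2 - 0.63*n - 6.82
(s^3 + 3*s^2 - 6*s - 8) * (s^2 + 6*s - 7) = s^5 + 9*s^4 + 5*s^3 - 65*s^2 - 6*s + 56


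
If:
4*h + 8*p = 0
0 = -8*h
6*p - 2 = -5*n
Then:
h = 0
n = 2/5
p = 0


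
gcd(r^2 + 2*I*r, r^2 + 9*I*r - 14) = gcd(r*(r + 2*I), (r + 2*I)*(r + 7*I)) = r + 2*I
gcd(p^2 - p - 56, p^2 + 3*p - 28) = p + 7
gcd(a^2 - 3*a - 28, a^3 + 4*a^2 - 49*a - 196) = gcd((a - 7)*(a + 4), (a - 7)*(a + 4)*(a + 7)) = a^2 - 3*a - 28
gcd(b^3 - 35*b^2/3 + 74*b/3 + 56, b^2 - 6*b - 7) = b - 7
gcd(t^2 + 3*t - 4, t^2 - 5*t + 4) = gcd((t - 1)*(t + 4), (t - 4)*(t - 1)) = t - 1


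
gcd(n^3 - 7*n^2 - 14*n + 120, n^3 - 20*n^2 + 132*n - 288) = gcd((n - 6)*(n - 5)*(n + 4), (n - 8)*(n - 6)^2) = n - 6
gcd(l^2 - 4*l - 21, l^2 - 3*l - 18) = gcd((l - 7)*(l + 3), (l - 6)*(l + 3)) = l + 3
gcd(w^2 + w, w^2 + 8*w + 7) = w + 1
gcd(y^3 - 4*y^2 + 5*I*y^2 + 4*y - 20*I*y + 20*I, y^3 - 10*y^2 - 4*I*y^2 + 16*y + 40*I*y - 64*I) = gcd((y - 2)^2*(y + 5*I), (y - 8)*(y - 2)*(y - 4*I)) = y - 2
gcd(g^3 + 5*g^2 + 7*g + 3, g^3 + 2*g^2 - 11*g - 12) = g + 1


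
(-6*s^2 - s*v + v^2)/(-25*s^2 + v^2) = (6*s^2 + s*v - v^2)/(25*s^2 - v^2)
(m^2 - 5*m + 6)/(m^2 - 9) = (m - 2)/(m + 3)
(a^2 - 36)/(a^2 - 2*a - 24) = (a + 6)/(a + 4)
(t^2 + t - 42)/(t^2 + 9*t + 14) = (t - 6)/(t + 2)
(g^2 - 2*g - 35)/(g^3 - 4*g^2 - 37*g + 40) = (g - 7)/(g^2 - 9*g + 8)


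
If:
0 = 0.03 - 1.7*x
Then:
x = 0.02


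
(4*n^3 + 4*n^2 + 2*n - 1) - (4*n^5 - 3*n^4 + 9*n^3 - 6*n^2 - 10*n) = -4*n^5 + 3*n^4 - 5*n^3 + 10*n^2 + 12*n - 1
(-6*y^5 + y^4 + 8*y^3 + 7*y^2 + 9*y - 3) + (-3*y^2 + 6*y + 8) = -6*y^5 + y^4 + 8*y^3 + 4*y^2 + 15*y + 5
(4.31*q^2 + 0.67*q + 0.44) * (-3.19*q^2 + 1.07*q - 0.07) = -13.7489*q^4 + 2.4744*q^3 - 0.9884*q^2 + 0.4239*q - 0.0308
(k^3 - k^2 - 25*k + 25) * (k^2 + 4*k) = k^5 + 3*k^4 - 29*k^3 - 75*k^2 + 100*k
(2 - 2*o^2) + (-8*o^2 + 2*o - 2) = -10*o^2 + 2*o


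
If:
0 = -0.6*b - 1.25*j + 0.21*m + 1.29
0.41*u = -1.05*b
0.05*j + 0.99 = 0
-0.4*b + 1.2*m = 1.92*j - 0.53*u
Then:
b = 66.29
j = -19.80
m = 65.39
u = -169.76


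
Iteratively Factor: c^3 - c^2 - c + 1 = (c + 1)*(c^2 - 2*c + 1) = (c - 1)*(c + 1)*(c - 1)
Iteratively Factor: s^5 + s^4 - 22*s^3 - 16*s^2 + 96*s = (s + 4)*(s^4 - 3*s^3 - 10*s^2 + 24*s) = (s + 3)*(s + 4)*(s^3 - 6*s^2 + 8*s) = (s - 2)*(s + 3)*(s + 4)*(s^2 - 4*s) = (s - 4)*(s - 2)*(s + 3)*(s + 4)*(s)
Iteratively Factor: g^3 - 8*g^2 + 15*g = (g - 3)*(g^2 - 5*g) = g*(g - 3)*(g - 5)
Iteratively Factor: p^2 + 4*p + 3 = (p + 1)*(p + 3)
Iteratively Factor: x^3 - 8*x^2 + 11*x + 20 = (x - 4)*(x^2 - 4*x - 5) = (x - 5)*(x - 4)*(x + 1)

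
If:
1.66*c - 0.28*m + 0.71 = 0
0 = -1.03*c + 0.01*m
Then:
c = 0.03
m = 2.69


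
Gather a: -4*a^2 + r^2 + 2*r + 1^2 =-4*a^2 + r^2 + 2*r + 1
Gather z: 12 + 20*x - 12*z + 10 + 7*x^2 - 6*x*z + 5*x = 7*x^2 + 25*x + z*(-6*x - 12) + 22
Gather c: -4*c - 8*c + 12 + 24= 36 - 12*c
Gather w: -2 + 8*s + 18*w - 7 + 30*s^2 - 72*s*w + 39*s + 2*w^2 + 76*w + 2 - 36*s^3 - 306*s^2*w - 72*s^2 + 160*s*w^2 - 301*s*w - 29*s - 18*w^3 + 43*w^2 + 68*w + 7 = -36*s^3 - 42*s^2 + 18*s - 18*w^3 + w^2*(160*s + 45) + w*(-306*s^2 - 373*s + 162)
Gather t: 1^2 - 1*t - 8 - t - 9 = -2*t - 16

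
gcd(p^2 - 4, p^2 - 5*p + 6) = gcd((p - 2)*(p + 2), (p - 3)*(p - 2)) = p - 2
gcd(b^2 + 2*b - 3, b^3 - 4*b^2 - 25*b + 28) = b - 1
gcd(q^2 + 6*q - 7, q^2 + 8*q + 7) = q + 7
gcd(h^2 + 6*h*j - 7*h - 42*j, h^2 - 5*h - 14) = h - 7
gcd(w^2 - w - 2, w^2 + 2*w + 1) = w + 1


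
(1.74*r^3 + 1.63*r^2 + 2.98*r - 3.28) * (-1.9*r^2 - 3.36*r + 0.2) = -3.306*r^5 - 8.9434*r^4 - 10.7908*r^3 - 3.4548*r^2 + 11.6168*r - 0.656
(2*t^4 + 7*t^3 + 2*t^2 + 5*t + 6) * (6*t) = 12*t^5 + 42*t^4 + 12*t^3 + 30*t^2 + 36*t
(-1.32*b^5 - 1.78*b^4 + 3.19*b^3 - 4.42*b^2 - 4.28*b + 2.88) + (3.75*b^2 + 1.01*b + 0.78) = -1.32*b^5 - 1.78*b^4 + 3.19*b^3 - 0.67*b^2 - 3.27*b + 3.66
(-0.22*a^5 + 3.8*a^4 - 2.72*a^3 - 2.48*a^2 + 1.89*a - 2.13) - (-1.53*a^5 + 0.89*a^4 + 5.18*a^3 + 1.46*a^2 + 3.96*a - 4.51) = 1.31*a^5 + 2.91*a^4 - 7.9*a^3 - 3.94*a^2 - 2.07*a + 2.38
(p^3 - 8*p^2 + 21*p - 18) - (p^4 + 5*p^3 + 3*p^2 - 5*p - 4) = -p^4 - 4*p^3 - 11*p^2 + 26*p - 14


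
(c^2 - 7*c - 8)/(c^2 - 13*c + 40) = (c + 1)/(c - 5)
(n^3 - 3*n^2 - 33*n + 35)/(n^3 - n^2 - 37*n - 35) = (n - 1)/(n + 1)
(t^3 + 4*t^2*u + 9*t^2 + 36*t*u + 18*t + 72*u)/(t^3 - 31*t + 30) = (t^2 + 4*t*u + 3*t + 12*u)/(t^2 - 6*t + 5)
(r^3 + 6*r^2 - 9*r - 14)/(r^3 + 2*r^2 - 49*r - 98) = (r^2 - r - 2)/(r^2 - 5*r - 14)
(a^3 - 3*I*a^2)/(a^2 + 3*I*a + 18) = a^2/(a + 6*I)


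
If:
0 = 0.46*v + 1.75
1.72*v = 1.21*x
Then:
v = -3.80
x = -5.41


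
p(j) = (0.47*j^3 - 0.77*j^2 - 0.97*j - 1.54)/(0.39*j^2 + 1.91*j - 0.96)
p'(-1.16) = -0.71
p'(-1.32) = -0.96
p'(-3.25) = -7.73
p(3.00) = 0.16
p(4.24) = 1.15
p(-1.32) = 0.96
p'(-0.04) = 3.51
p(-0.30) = 0.89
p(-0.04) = 1.45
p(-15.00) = -30.04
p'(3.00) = 0.78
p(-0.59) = 0.68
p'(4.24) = 0.84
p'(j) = (-0.78*j - 1.91)*(0.47*j^3 - 0.77*j^2 - 0.97*j - 1.54)/(0.39*j^2 + 1.91*j - 0.96)^2 + (1.41*j^2 - 1.54*j - 0.97)/(0.39*j^2 + 1.91*j - 0.96)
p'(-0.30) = 1.25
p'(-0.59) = 0.29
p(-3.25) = 7.43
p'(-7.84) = -5.27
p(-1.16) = 0.82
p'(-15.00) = 0.78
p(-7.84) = -33.31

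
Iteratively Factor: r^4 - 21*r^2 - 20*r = (r + 4)*(r^3 - 4*r^2 - 5*r) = r*(r + 4)*(r^2 - 4*r - 5) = r*(r + 1)*(r + 4)*(r - 5)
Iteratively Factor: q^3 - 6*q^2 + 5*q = (q - 1)*(q^2 - 5*q) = (q - 5)*(q - 1)*(q)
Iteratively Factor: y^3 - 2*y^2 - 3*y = (y - 3)*(y^2 + y) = y*(y - 3)*(y + 1)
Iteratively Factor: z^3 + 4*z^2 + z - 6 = (z + 3)*(z^2 + z - 2) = (z - 1)*(z + 3)*(z + 2)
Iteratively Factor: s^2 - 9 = (s + 3)*(s - 3)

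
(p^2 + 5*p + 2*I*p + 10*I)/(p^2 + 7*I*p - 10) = (p + 5)/(p + 5*I)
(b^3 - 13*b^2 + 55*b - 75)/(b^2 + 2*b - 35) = (b^2 - 8*b + 15)/(b + 7)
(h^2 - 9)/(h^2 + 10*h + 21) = (h - 3)/(h + 7)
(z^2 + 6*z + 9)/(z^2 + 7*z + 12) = (z + 3)/(z + 4)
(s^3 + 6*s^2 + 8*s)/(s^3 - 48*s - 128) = s*(s + 2)/(s^2 - 4*s - 32)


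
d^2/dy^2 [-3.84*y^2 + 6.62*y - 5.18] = -7.68000000000000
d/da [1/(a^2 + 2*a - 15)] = 2*(-a - 1)/(a^2 + 2*a - 15)^2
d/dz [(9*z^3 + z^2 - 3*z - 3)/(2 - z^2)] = (-9*z^4 + 51*z^2 - 2*z - 6)/(z^4 - 4*z^2 + 4)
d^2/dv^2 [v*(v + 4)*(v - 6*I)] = 6*v + 8 - 12*I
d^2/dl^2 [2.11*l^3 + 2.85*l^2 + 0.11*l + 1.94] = 12.66*l + 5.7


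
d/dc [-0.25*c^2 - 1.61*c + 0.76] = -0.5*c - 1.61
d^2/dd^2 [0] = 0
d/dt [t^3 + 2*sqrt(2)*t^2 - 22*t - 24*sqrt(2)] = 3*t^2 + 4*sqrt(2)*t - 22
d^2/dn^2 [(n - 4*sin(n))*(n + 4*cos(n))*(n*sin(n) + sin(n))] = -n^3*sin(n) - n^2*sin(n) - 8*sqrt(2)*n^2*sin(2*n + pi/4) + 6*n^2*cos(n) + 6*n*sin(n) - 24*n*sin(2*n) + 8*n*cos(n) + 8*n*cos(2*n) - 36*n*cos(3*n) + 10*sin(n) - 24*sin(3*n) + 4*cos(n) + 8*cos(2*n) - 36*cos(3*n) + 4*sqrt(2)*cos(2*n + pi/4) - 4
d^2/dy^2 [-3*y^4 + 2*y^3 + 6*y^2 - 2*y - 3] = -36*y^2 + 12*y + 12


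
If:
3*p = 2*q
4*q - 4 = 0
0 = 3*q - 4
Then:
No Solution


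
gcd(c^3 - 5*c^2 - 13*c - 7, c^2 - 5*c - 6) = c + 1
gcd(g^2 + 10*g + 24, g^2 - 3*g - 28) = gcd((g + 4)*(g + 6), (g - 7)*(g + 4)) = g + 4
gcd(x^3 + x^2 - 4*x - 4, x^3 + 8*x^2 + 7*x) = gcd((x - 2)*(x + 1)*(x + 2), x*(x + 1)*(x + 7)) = x + 1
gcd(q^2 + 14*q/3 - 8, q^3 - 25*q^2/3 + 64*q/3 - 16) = q - 4/3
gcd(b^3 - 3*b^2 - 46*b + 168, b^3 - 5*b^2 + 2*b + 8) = b - 4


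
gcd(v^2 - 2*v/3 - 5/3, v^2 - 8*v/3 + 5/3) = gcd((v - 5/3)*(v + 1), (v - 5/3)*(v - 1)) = v - 5/3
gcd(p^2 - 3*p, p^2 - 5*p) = p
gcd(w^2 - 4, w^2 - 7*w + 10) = w - 2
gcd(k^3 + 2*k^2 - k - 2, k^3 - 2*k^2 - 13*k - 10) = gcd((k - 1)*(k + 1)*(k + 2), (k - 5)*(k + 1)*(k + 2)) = k^2 + 3*k + 2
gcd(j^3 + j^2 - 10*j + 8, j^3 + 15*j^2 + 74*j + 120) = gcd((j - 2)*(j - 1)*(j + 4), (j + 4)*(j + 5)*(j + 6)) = j + 4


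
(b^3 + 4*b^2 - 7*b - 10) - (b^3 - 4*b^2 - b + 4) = 8*b^2 - 6*b - 14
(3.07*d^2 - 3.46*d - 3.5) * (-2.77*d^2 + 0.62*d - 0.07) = -8.5039*d^4 + 11.4876*d^3 + 7.3349*d^2 - 1.9278*d + 0.245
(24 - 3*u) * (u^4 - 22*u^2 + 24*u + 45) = -3*u^5 + 24*u^4 + 66*u^3 - 600*u^2 + 441*u + 1080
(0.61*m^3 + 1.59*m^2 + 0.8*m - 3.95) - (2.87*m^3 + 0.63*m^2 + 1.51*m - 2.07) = -2.26*m^3 + 0.96*m^2 - 0.71*m - 1.88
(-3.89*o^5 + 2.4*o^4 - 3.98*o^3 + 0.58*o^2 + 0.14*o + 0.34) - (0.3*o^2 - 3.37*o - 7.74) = -3.89*o^5 + 2.4*o^4 - 3.98*o^3 + 0.28*o^2 + 3.51*o + 8.08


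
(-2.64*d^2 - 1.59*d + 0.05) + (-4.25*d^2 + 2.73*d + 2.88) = -6.89*d^2 + 1.14*d + 2.93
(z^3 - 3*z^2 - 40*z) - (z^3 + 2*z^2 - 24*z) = -5*z^2 - 16*z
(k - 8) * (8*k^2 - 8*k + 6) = 8*k^3 - 72*k^2 + 70*k - 48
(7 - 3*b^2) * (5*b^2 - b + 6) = -15*b^4 + 3*b^3 + 17*b^2 - 7*b + 42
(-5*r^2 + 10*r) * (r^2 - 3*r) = -5*r^4 + 25*r^3 - 30*r^2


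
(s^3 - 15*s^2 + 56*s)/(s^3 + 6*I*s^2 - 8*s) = (s^2 - 15*s + 56)/(s^2 + 6*I*s - 8)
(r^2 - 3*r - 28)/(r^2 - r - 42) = (r + 4)/(r + 6)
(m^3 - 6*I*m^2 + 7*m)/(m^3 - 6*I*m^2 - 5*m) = (-m^2 + 6*I*m - 7)/(-m^2 + 6*I*m + 5)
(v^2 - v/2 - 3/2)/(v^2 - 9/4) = 2*(v + 1)/(2*v + 3)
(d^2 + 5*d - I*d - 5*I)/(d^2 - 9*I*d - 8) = (d + 5)/(d - 8*I)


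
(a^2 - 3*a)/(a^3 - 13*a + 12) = a/(a^2 + 3*a - 4)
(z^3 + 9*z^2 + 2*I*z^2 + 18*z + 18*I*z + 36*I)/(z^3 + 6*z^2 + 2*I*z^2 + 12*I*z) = (z + 3)/z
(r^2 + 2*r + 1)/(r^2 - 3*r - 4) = (r + 1)/(r - 4)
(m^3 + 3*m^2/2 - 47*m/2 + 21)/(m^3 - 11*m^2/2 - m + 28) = (m^2 + 5*m - 6)/(m^2 - 2*m - 8)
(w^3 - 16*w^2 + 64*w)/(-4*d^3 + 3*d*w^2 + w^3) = w*(w^2 - 16*w + 64)/(-4*d^3 + 3*d*w^2 + w^3)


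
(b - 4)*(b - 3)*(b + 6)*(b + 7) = b^4 + 6*b^3 - 37*b^2 - 138*b + 504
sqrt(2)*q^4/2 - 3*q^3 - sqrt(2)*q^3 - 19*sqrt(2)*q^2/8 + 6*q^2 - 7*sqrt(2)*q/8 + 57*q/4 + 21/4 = (q - 7/2)*(q + 1/2)*(q - 3*sqrt(2))*(sqrt(2)*q/2 + sqrt(2)/2)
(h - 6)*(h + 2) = h^2 - 4*h - 12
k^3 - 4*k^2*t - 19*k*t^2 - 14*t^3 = (k - 7*t)*(k + t)*(k + 2*t)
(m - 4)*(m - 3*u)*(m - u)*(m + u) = m^4 - 3*m^3*u - 4*m^3 - m^2*u^2 + 12*m^2*u + 3*m*u^3 + 4*m*u^2 - 12*u^3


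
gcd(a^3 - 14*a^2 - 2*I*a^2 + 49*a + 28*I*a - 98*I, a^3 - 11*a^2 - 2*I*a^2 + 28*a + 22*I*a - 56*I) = a^2 + a*(-7 - 2*I) + 14*I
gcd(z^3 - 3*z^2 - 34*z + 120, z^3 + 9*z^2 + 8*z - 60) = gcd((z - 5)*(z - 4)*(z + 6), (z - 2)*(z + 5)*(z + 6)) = z + 6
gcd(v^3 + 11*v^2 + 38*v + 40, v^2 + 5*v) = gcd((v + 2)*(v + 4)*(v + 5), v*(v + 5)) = v + 5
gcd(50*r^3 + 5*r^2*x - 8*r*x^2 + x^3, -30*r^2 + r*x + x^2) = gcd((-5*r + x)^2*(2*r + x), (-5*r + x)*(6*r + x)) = -5*r + x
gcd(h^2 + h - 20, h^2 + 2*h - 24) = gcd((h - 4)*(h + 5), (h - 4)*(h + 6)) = h - 4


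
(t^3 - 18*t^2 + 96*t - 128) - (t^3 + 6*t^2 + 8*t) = -24*t^2 + 88*t - 128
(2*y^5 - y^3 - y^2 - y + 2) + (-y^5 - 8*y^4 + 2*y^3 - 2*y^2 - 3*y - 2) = y^5 - 8*y^4 + y^3 - 3*y^2 - 4*y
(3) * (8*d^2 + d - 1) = 24*d^2 + 3*d - 3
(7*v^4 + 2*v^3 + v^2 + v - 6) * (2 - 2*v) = -14*v^5 + 10*v^4 + 2*v^3 + 14*v - 12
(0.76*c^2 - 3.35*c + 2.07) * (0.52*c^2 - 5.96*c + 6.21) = 0.3952*c^4 - 6.2716*c^3 + 25.762*c^2 - 33.1407*c + 12.8547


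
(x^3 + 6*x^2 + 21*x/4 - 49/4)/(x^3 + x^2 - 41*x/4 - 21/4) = (2*x^2 + 5*x - 7)/(2*x^2 - 5*x - 3)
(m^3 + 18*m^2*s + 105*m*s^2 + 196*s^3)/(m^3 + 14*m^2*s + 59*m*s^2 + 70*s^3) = (m^2 + 11*m*s + 28*s^2)/(m^2 + 7*m*s + 10*s^2)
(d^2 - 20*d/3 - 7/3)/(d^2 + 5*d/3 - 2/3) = (3*d^2 - 20*d - 7)/(3*d^2 + 5*d - 2)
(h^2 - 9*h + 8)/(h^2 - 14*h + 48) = (h - 1)/(h - 6)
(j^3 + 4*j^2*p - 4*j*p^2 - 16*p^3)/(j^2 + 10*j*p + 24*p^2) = (j^2 - 4*p^2)/(j + 6*p)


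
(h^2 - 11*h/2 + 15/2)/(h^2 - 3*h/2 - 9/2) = (2*h - 5)/(2*h + 3)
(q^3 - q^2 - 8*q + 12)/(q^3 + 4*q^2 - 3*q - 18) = (q - 2)/(q + 3)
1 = 1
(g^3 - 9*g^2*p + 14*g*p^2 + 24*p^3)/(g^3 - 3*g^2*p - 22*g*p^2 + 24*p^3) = (-g^2 + 3*g*p + 4*p^2)/(-g^2 - 3*g*p + 4*p^2)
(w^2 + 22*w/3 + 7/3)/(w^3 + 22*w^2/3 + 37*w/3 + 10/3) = (w + 7)/(w^2 + 7*w + 10)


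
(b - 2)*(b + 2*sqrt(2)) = b^2 - 2*b + 2*sqrt(2)*b - 4*sqrt(2)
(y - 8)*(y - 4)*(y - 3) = y^3 - 15*y^2 + 68*y - 96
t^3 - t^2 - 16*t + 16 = (t - 4)*(t - 1)*(t + 4)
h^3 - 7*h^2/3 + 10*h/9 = h*(h - 5/3)*(h - 2/3)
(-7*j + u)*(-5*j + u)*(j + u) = 35*j^3 + 23*j^2*u - 11*j*u^2 + u^3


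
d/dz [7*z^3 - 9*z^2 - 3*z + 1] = 21*z^2 - 18*z - 3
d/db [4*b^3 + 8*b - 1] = 12*b^2 + 8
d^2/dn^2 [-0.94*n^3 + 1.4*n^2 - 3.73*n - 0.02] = 2.8 - 5.64*n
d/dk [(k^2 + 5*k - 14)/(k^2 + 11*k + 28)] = 6/(k^2 + 8*k + 16)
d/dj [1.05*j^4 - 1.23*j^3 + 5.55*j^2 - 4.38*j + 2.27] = 4.2*j^3 - 3.69*j^2 + 11.1*j - 4.38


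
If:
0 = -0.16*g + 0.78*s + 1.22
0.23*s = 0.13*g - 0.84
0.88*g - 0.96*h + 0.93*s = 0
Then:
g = 5.80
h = 4.95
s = -0.37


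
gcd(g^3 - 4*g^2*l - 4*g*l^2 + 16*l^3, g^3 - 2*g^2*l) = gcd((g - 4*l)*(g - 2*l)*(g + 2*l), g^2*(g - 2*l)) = g - 2*l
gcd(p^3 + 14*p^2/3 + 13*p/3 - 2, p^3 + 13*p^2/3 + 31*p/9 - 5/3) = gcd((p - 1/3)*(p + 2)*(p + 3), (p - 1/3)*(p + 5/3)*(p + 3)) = p^2 + 8*p/3 - 1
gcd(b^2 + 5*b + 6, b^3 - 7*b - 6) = b + 2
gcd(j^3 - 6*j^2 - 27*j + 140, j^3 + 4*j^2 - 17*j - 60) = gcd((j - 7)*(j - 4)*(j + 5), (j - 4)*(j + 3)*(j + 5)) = j^2 + j - 20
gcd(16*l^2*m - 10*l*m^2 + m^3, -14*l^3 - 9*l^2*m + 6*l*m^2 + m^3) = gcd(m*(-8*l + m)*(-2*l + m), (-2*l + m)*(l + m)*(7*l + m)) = 2*l - m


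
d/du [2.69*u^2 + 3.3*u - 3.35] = 5.38*u + 3.3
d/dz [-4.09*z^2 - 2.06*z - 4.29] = -8.18*z - 2.06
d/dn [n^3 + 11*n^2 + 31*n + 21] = 3*n^2 + 22*n + 31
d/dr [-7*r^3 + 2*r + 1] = 2 - 21*r^2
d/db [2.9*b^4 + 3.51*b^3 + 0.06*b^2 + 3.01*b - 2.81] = 11.6*b^3 + 10.53*b^2 + 0.12*b + 3.01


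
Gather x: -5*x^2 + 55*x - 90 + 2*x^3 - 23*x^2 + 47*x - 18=2*x^3 - 28*x^2 + 102*x - 108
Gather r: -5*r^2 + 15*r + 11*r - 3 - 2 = -5*r^2 + 26*r - 5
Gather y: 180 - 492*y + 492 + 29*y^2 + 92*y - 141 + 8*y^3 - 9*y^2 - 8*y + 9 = 8*y^3 + 20*y^2 - 408*y + 540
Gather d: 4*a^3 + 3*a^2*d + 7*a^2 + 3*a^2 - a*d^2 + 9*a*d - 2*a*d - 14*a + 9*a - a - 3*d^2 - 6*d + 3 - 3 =4*a^3 + 10*a^2 - 6*a + d^2*(-a - 3) + d*(3*a^2 + 7*a - 6)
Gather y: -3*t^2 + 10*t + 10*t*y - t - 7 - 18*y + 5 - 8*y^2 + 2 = -3*t^2 + 9*t - 8*y^2 + y*(10*t - 18)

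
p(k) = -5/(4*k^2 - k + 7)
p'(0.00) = -0.10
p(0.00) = -0.71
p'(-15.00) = 0.00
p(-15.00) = -0.00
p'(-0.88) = -0.33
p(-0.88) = -0.46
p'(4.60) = 0.02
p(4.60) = -0.06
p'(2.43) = 0.12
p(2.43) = -0.18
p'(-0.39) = -0.32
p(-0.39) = -0.63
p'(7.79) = 0.01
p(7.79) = -0.02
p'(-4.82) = -0.02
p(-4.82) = -0.05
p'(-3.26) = -0.05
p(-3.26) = -0.09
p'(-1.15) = -0.28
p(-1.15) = -0.37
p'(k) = -5*(1 - 8*k)/(4*k^2 - k + 7)^2 = 5*(8*k - 1)/(4*k^2 - k + 7)^2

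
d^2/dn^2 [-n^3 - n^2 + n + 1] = -6*n - 2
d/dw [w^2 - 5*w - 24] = 2*w - 5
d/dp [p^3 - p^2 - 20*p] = 3*p^2 - 2*p - 20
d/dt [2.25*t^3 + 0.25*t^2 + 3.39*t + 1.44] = 6.75*t^2 + 0.5*t + 3.39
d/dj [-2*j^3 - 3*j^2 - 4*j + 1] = -6*j^2 - 6*j - 4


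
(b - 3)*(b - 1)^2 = b^3 - 5*b^2 + 7*b - 3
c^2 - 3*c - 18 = (c - 6)*(c + 3)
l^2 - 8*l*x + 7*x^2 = (l - 7*x)*(l - x)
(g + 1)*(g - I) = g^2 + g - I*g - I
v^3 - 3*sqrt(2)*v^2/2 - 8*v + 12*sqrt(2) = (v - 2*sqrt(2))*(v - 3*sqrt(2)/2)*(v + 2*sqrt(2))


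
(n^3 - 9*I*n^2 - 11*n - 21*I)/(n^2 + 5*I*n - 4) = (n^2 - 10*I*n - 21)/(n + 4*I)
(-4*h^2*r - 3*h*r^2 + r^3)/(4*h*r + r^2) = (-4*h^2 - 3*h*r + r^2)/(4*h + r)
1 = 1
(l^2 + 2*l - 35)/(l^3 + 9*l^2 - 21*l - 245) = 1/(l + 7)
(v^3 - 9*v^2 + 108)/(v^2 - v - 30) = (v^2 - 3*v - 18)/(v + 5)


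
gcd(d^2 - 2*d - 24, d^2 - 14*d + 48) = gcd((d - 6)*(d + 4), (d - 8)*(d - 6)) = d - 6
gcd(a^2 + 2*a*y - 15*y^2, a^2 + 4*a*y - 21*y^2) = -a + 3*y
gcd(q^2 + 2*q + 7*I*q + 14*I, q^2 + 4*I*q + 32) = 1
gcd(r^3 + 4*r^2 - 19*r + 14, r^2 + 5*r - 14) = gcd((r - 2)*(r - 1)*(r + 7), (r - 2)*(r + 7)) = r^2 + 5*r - 14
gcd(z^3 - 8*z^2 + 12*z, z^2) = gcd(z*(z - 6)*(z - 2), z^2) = z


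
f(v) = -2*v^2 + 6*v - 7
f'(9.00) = -30.00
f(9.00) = -115.00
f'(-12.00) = 54.00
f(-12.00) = -367.00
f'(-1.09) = 10.36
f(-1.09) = -15.92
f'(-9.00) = 42.00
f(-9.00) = -223.00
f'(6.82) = -21.28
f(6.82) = -59.10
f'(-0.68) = 8.72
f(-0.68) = -12.00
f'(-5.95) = 29.80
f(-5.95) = -113.50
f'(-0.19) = 6.76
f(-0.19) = -8.21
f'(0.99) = 2.04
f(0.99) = -3.02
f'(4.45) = -11.80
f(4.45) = -19.90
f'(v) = 6 - 4*v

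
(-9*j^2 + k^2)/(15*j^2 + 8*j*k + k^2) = (-3*j + k)/(5*j + k)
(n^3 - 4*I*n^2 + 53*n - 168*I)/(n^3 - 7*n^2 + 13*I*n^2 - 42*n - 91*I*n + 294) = (n^2 - 11*I*n - 24)/(n^2 + n*(-7 + 6*I) - 42*I)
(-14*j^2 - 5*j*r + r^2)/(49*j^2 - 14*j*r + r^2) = (2*j + r)/(-7*j + r)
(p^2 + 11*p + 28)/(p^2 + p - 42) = (p + 4)/(p - 6)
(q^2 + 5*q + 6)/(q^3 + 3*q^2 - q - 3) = (q + 2)/(q^2 - 1)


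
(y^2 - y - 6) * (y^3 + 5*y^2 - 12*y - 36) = y^5 + 4*y^4 - 23*y^3 - 54*y^2 + 108*y + 216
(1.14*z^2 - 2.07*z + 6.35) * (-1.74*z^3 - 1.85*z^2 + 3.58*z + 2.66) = -1.9836*z^5 + 1.4928*z^4 - 3.1383*z^3 - 16.1257*z^2 + 17.2268*z + 16.891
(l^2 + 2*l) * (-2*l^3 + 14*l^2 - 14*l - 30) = -2*l^5 + 10*l^4 + 14*l^3 - 58*l^2 - 60*l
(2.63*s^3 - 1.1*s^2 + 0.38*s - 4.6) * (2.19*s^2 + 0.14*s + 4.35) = 5.7597*s^5 - 2.0408*s^4 + 12.1187*s^3 - 14.8058*s^2 + 1.009*s - 20.01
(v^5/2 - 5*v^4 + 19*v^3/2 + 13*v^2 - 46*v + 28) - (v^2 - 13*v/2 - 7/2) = v^5/2 - 5*v^4 + 19*v^3/2 + 12*v^2 - 79*v/2 + 63/2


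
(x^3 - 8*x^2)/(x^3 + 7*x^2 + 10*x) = x*(x - 8)/(x^2 + 7*x + 10)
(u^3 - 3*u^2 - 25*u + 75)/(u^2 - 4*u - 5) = (u^2 + 2*u - 15)/(u + 1)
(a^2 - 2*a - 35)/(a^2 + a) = (a^2 - 2*a - 35)/(a*(a + 1))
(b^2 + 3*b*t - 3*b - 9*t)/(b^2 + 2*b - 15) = (b + 3*t)/(b + 5)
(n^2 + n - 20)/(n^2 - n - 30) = (n - 4)/(n - 6)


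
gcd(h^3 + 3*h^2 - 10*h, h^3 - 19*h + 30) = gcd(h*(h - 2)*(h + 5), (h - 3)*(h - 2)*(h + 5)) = h^2 + 3*h - 10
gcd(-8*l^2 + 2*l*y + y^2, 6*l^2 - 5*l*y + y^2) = -2*l + y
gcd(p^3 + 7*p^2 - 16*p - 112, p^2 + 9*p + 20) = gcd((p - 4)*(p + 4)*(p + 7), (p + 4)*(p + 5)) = p + 4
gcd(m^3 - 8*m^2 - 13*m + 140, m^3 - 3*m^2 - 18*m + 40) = m^2 - m - 20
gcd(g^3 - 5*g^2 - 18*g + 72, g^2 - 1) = 1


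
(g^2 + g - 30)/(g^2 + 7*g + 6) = (g - 5)/(g + 1)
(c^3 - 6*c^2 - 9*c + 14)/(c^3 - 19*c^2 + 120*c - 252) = (c^2 + c - 2)/(c^2 - 12*c + 36)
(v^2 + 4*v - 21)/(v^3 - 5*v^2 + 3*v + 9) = (v + 7)/(v^2 - 2*v - 3)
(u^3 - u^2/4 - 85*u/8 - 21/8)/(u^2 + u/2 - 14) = (4*u^2 + 13*u + 3)/(4*(u + 4))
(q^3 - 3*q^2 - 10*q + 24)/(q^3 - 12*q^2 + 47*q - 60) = (q^2 + q - 6)/(q^2 - 8*q + 15)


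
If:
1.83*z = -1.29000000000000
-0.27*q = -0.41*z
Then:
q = -1.07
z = -0.70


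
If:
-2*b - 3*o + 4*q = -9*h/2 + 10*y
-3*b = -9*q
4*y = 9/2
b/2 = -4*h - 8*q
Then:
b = 3*q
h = -19*q/8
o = -203*q/48 - 15/4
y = 9/8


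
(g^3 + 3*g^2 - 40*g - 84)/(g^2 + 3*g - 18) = (g^3 + 3*g^2 - 40*g - 84)/(g^2 + 3*g - 18)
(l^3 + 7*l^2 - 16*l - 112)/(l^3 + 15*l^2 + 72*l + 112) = (l - 4)/(l + 4)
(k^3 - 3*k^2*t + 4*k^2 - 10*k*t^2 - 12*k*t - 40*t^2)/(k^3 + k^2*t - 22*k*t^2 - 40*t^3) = (k + 4)/(k + 4*t)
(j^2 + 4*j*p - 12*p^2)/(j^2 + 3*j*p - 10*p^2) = (j + 6*p)/(j + 5*p)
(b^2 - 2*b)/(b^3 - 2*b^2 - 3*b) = (2 - b)/(-b^2 + 2*b + 3)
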